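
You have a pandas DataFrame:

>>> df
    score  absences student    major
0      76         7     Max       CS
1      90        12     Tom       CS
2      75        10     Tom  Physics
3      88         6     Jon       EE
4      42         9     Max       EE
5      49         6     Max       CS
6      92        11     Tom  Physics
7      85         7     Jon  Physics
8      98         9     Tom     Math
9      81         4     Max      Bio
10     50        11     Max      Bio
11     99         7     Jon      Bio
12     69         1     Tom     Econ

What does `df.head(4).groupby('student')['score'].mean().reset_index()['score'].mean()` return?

82.1666666667

take first 4 rows:
   score  absences student    major
0     76         7     Max       CS
1     90        12     Tom       CS
2     75        10     Tom  Physics
3     88         6     Jon       EE
group by student, mean of score:
student
Jon    88.0
Max    76.0
Tom    82.5
Name: score, dtype: float64
reset_index():
  student  score
0     Jon   88.0
1     Max   76.0
2     Tom   82.5
Reading off the mean of column 'score', we get 82.1666666667.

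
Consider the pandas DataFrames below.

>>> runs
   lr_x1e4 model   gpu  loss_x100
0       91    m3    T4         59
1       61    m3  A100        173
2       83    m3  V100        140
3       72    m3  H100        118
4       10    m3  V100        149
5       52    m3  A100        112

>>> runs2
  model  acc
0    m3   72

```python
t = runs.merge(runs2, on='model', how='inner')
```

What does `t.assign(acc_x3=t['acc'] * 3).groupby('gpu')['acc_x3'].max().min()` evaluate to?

216

merge on 'model' (how='inner') → 6 rows:
   lr_x1e4 model   gpu  loss_x100  acc
0       91    m3    T4         59   72
1       61    m3  A100        173   72
2       83    m3  V100        140   72
3       72    m3  H100        118   72
4       10    m3  V100        149   72
5       52    m3  A100        112   72
add column acc_x3 = t['acc'] * 3:
   lr_x1e4 model   gpu  loss_x100  acc  acc_x3
0       91    m3    T4         59   72     216
1       61    m3  A100        173   72     216
2       83    m3  V100        140   72     216
3       72    m3  H100        118   72     216
4       10    m3  V100        149   72     216
5       52    m3  A100        112   72     216
group by gpu, max of acc_x3:
gpu
A100    216
H100    216
T4      216
V100    216
Name: acc_x3, dtype: int64
The min of the resulting series is 216.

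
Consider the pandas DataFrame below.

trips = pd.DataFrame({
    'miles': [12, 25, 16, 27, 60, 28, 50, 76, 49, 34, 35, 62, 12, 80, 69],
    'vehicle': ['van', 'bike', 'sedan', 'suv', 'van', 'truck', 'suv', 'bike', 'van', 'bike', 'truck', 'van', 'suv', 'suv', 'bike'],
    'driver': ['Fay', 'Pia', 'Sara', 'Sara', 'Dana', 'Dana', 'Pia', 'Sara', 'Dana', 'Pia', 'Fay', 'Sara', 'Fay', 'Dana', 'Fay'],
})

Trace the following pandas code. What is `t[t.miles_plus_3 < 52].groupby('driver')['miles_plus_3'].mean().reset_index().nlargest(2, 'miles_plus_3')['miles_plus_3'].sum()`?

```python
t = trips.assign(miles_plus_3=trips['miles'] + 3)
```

add column miles_plus_3 = trips['miles'] + 3:
    miles vehicle driver  miles_plus_3
0      12     van    Fay            15
1      25    bike    Pia            28
2      16   sedan   Sara            19
3      27     suv   Sara            30
4      60     van   Dana            63
5      28   truck   Dana            31
6      50     suv    Pia            53
7      76    bike   Sara            79
8      49     van   Dana            52
9      34    bike    Pia            37
10     35   truck    Fay            38
11     62     van   Sara            65
12     12     suv    Fay            15
13     80     suv   Dana            83
14     69    bike    Fay            72
filter rows where miles_plus_3 < 52:
    miles vehicle driver  miles_plus_3
0      12     van    Fay            15
1      25    bike    Pia            28
2      16   sedan   Sara            19
3      27     suv   Sara            30
5      28   truck   Dana            31
9      34    bike    Pia            37
10     35   truck    Fay            38
12     12     suv    Fay            15
group by driver, mean of miles_plus_3:
driver
Dana    31.000000
Fay     22.666667
Pia     32.500000
Sara    24.500000
Name: miles_plus_3, dtype: float64
reset_index():
  driver  miles_plus_3
0   Dana     31.000000
1    Fay     22.666667
2    Pia     32.500000
3   Sara     24.500000
take 2 rows with largest miles_plus_3:
  driver  miles_plus_3
2    Pia          32.5
0   Dana          31.0
Reading off the sum of column 'miles_plus_3', we get 63.5.

63.5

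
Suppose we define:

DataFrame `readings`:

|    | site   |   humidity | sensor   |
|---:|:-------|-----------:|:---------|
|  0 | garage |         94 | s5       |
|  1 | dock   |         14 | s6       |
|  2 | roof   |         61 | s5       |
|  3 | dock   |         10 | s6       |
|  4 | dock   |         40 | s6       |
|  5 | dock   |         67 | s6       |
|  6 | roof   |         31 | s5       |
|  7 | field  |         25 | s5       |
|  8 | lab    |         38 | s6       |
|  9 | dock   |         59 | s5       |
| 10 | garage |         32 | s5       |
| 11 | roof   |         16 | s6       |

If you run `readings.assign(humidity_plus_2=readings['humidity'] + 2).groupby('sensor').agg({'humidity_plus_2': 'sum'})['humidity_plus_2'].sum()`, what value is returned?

511

add column humidity_plus_2 = readings['humidity'] + 2:
      site  humidity sensor  humidity_plus_2
0   garage        94     s5               96
1     dock        14     s6               16
2     roof        61     s5               63
3     dock        10     s6               12
4     dock        40     s6               42
5     dock        67     s6               69
6     roof        31     s5               33
7    field        25     s5               27
8      lab        38     s6               40
9     dock        59     s5               61
10  garage        32     s5               34
11    roof        16     s6               18
group by sensor, sum of humidity_plus_2:
        humidity_plus_2
sensor                 
s5                  314
s6                  197
Hence 511.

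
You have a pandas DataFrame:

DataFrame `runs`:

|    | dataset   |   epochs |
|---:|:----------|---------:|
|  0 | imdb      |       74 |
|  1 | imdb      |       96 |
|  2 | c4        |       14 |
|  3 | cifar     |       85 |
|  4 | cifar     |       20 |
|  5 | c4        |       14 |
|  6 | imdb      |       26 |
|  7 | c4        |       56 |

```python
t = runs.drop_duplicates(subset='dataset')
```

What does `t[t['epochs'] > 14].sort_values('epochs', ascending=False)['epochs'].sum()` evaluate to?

drop duplicate dataset (keep=first):
  dataset  epochs
0    imdb      74
2      c4      14
3   cifar      85
filter rows where epochs > 14:
  dataset  epochs
0    imdb      74
3   cifar      85
sort by epochs descending:
  dataset  epochs
3   cifar      85
0    imdb      74
Reading off the sum of column 'epochs', we get 159.

159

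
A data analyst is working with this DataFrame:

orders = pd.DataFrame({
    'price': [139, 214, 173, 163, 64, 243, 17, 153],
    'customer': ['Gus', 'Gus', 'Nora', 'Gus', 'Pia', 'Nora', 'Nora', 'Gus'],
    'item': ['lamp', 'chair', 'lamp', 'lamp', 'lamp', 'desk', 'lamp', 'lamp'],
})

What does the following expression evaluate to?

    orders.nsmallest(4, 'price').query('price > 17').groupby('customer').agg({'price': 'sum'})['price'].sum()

356

take 4 rows with smallest price:
   price customer  item
6     17     Nora  lamp
4     64      Pia  lamp
0    139      Gus  lamp
7    153      Gus  lamp
filter rows where price > 17:
   price customer  item
4     64      Pia  lamp
0    139      Gus  lamp
7    153      Gus  lamp
group by customer, sum of price:
          price
customer       
Gus         292
Pia          64
Reading off the sum of column 'price', we get 356.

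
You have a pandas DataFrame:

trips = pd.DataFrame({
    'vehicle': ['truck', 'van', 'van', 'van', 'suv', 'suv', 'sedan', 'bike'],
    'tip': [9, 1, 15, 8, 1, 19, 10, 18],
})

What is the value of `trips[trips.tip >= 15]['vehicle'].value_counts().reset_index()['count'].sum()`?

filter rows where tip >= 15:
  vehicle  tip
2     van   15
5     suv   19
7    bike   18
value_counts of vehicle:
vehicle
van     1
suv     1
bike    1
Name: count, dtype: int64
reset_index():
  vehicle  count
0     van      1
1     suv      1
2    bike      1

3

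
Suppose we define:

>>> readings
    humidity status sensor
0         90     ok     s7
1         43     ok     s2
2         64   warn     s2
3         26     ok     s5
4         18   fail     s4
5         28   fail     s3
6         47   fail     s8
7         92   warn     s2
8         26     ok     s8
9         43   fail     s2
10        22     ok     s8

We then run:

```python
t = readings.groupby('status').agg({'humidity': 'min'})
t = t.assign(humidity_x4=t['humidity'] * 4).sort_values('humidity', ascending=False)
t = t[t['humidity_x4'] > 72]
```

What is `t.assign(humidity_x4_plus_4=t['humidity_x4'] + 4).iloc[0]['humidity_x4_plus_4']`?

260

group by status, min of humidity:
        humidity
status          
fail          18
ok            22
warn          64
add column humidity_x4 = t['humidity'] * 4:
        humidity  humidity_x4
status                       
fail          18           72
ok            22           88
warn          64          256
sort by humidity descending:
        humidity  humidity_x4
status                       
warn          64          256
ok            22           88
fail          18           72
filter rows where humidity_x4 > 72:
        humidity  humidity_x4
status                       
warn          64          256
ok            22           88
add column humidity_x4_plus_4 = t['humidity_x4'] + 4:
        humidity  humidity_x4  humidity_x4_plus_4
status                                           
warn          64          256                 260
ok            22           88                  92
Hence 260.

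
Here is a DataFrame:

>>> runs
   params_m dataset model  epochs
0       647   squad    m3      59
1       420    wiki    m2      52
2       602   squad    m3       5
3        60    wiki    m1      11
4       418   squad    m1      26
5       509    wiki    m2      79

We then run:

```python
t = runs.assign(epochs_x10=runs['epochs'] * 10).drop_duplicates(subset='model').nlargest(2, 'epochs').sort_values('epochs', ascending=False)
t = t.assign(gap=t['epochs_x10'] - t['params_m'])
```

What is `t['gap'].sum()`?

43

add column epochs_x10 = runs['epochs'] * 10:
   params_m dataset model  epochs  epochs_x10
0       647   squad    m3      59         590
1       420    wiki    m2      52         520
2       602   squad    m3       5          50
3        60    wiki    m1      11         110
4       418   squad    m1      26         260
5       509    wiki    m2      79         790
drop duplicate model (keep=first):
   params_m dataset model  epochs  epochs_x10
0       647   squad    m3      59         590
1       420    wiki    m2      52         520
3        60    wiki    m1      11         110
take 2 rows with largest epochs:
   params_m dataset model  epochs  epochs_x10
0       647   squad    m3      59         590
1       420    wiki    m2      52         520
sort by epochs descending:
   params_m dataset model  epochs  epochs_x10
0       647   squad    m3      59         590
1       420    wiki    m2      52         520
add column gap = t['epochs_x10'] - t['params_m']:
   params_m dataset model  epochs  epochs_x10  gap
0       647   squad    m3      59         590  -57
1       420    wiki    m2      52         520  100
Hence 43.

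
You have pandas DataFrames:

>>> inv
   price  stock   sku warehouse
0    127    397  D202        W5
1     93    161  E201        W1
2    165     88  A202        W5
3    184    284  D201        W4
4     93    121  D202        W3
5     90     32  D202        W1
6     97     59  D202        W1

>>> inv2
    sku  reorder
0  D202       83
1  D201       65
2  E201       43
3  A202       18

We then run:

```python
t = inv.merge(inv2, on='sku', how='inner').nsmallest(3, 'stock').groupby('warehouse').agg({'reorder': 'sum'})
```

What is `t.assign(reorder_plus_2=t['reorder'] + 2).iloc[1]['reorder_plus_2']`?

20

merge on 'sku' (how='inner') → 7 rows:
   price  stock   sku warehouse  reorder
0    127    397  D202        W5       83
1     93    161  E201        W1       43
2    165     88  A202        W5       18
3    184    284  D201        W4       65
4     93    121  D202        W3       83
5     90     32  D202        W1       83
6     97     59  D202        W1       83
take 3 rows with smallest stock:
   price  stock   sku warehouse  reorder
5     90     32  D202        W1       83
6     97     59  D202        W1       83
2    165     88  A202        W5       18
group by warehouse, sum of reorder:
           reorder
warehouse         
W1             166
W5              18
add column reorder_plus_2 = t['reorder'] + 2:
           reorder  reorder_plus_2
warehouse                         
W1             166             168
W5              18              20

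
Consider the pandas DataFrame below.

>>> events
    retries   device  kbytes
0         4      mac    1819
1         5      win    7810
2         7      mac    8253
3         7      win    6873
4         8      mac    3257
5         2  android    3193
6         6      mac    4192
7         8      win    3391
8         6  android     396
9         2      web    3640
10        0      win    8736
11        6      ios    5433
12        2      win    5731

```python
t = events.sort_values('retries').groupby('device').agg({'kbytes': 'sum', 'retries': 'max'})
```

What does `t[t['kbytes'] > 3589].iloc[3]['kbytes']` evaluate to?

sort by retries:
    retries   device  kbytes
10        0      win    8736
5         2  android    3193
9         2      web    3640
12        2      win    5731
0         4      mac    1819
1         5      win    7810
6         6      mac    4192
8         6  android     396
11        6      ios    5433
2         7      mac    8253
3         7      win    6873
4         8      mac    3257
7         8      win    3391
group by device: sum(kbytes), max(retries):
         kbytes  retries
device                  
android    3589        6
ios        5433        6
mac       17521        8
web        3640        2
win       32541        8
filter rows where kbytes > 3589:
        kbytes  retries
device                 
ios       5433        6
mac      17521        8
web       3640        2
win      32541        8
value at position 3, column 'kbytes' → 32541

32541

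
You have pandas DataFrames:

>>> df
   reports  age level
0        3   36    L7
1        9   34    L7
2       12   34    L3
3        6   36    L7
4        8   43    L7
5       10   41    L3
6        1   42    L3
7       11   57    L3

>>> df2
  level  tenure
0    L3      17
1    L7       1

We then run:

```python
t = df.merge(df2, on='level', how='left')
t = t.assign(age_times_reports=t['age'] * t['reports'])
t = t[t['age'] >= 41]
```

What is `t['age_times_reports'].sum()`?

merge on 'level' (how='left') → 8 rows:
   reports  age level  tenure
0        3   36    L7       1
1        9   34    L7       1
2       12   34    L3      17
3        6   36    L7       1
4        8   43    L7       1
5       10   41    L3      17
6        1   42    L3      17
7       11   57    L3      17
add column age_times_reports = t['age'] * t['reports']:
   reports  age level  tenure  age_times_reports
0        3   36    L7       1                108
1        9   34    L7       1                306
2       12   34    L3      17                408
3        6   36    L7       1                216
4        8   43    L7       1                344
5       10   41    L3      17                410
6        1   42    L3      17                 42
7       11   57    L3      17                627
filter rows where age >= 41:
   reports  age level  tenure  age_times_reports
4        8   43    L7       1                344
5       10   41    L3      17                410
6        1   42    L3      17                 42
7       11   57    L3      17                627

1423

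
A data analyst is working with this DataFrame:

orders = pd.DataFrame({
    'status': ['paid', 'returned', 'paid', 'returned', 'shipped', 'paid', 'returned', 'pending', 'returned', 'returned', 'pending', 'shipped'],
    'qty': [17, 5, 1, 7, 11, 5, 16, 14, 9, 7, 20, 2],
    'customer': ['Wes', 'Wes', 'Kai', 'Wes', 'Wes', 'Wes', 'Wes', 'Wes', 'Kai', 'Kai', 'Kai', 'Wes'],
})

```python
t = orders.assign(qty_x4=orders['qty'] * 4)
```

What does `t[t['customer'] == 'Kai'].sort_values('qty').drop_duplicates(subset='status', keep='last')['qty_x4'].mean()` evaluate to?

40.0

add column qty_x4 = orders['qty'] * 4:
      status  qty customer  qty_x4
0       paid   17      Wes      68
1   returned    5      Wes      20
2       paid    1      Kai       4
3   returned    7      Wes      28
4    shipped   11      Wes      44
5       paid    5      Wes      20
6   returned   16      Wes      64
7    pending   14      Wes      56
8   returned    9      Kai      36
9   returned    7      Kai      28
10   pending   20      Kai      80
11   shipped    2      Wes       8
filter rows where customer == 'Kai':
      status  qty customer  qty_x4
2       paid    1      Kai       4
8   returned    9      Kai      36
9   returned    7      Kai      28
10   pending   20      Kai      80
sort by qty:
      status  qty customer  qty_x4
2       paid    1      Kai       4
9   returned    7      Kai      28
8   returned    9      Kai      36
10   pending   20      Kai      80
drop duplicate status (keep=last):
      status  qty customer  qty_x4
2       paid    1      Kai       4
8   returned    9      Kai      36
10   pending   20      Kai      80
The mean of column 'qty_x4' is 40.0.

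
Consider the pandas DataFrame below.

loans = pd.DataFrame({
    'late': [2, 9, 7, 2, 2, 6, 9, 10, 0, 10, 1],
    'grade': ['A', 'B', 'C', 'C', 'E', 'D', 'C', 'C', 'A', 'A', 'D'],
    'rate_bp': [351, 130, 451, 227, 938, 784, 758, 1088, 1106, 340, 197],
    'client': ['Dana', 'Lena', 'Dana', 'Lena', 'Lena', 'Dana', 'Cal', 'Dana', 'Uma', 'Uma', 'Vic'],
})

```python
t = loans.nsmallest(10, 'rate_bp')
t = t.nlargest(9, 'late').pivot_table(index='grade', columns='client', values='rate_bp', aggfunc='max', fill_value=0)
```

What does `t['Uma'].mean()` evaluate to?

take 10 rows with smallest rate_bp:
    late grade  rate_bp client
1      9     B      130   Lena
10     1     D      197    Vic
3      2     C      227   Lena
9     10     A      340    Uma
0      2     A      351   Dana
2      7     C      451   Dana
6      9     C      758    Cal
5      6     D      784   Dana
4      2     E      938   Lena
7     10     C     1088   Dana
take 9 rows with largest late:
   late grade  rate_bp client
9    10     A      340    Uma
7    10     C     1088   Dana
1     9     B      130   Lena
6     9     C      758    Cal
2     7     C      451   Dana
5     6     D      784   Dana
3     2     C      227   Lena
0     2     A      351   Dana
4     2     E      938   Lena
pivot: rows=grade, cols=client, max(rate_bp):
client  Cal  Dana  Lena  Uma
grade                       
A         0   351     0  340
B         0     0   130    0
C       758  1088   227    0
D         0   784     0    0
E         0     0   938    0
Reading off the mean of column 'Uma', we get 68.0.

68.0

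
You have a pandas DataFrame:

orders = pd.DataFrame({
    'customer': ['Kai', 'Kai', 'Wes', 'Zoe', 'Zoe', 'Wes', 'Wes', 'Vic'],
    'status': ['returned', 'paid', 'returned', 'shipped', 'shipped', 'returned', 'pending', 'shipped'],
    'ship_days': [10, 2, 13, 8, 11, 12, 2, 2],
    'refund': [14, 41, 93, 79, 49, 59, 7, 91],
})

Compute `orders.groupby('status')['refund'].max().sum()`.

group by status, max of refund:
status
paid        41
pending      7
returned    93
shipped     91
Name: refund, dtype: int64
Taking the sum of the resulting series gives 232.

232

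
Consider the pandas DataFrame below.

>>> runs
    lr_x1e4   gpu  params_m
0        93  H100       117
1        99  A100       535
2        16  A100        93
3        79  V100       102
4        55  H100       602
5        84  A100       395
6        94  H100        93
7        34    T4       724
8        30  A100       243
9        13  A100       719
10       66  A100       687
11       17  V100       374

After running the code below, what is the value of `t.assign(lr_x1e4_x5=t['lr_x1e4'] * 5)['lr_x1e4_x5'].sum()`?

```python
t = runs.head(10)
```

take first 10 rows:
   lr_x1e4   gpu  params_m
0       93  H100       117
1       99  A100       535
2       16  A100        93
3       79  V100       102
4       55  H100       602
5       84  A100       395
6       94  H100        93
7       34    T4       724
8       30  A100       243
9       13  A100       719
add column lr_x1e4_x5 = t['lr_x1e4'] * 5:
   lr_x1e4   gpu  params_m  lr_x1e4_x5
0       93  H100       117         465
1       99  A100       535         495
2       16  A100        93          80
3       79  V100       102         395
4       55  H100       602         275
5       84  A100       395         420
6       94  H100        93         470
7       34    T4       724         170
8       30  A100       243         150
9       13  A100       719          65
Reading off the sum of column 'lr_x1e4_x5', we get 2985.

2985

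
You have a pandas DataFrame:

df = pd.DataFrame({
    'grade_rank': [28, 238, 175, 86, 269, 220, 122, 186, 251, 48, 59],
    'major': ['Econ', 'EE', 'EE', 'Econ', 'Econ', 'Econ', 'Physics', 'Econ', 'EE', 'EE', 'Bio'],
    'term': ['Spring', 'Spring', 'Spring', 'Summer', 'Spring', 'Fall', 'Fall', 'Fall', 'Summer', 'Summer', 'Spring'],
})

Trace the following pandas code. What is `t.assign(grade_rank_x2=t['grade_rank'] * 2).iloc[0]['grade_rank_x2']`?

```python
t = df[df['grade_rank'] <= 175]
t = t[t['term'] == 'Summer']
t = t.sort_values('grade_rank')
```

filter rows where grade_rank <= 175:
    grade_rank    major    term
0           28     Econ  Spring
2          175       EE  Spring
3           86     Econ  Summer
6          122  Physics    Fall
9           48       EE  Summer
10          59      Bio  Spring
filter rows where term == 'Summer':
   grade_rank major    term
3          86  Econ  Summer
9          48    EE  Summer
sort by grade_rank:
   grade_rank major    term
9          48    EE  Summer
3          86  Econ  Summer
add column grade_rank_x2 = t['grade_rank'] * 2:
   grade_rank major    term  grade_rank_x2
9          48    EE  Summer             96
3          86  Econ  Summer            172

96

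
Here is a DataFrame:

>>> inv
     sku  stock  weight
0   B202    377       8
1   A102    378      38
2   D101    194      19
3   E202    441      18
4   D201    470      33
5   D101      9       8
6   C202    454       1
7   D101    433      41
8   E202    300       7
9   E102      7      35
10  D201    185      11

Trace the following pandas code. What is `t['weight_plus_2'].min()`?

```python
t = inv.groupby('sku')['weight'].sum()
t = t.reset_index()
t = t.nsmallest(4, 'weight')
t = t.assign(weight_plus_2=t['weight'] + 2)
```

group by sku, sum of weight:
sku
A102    38
B202     8
C202     1
D101    68
D201    44
E102    35
E202    25
Name: weight, dtype: int64
reset_index():
    sku  weight
0  A102      38
1  B202       8
2  C202       1
3  D101      68
4  D201      44
5  E102      35
6  E202      25
take 4 rows with smallest weight:
    sku  weight
2  C202       1
1  B202       8
6  E202      25
5  E102      35
add column weight_plus_2 = t['weight'] + 2:
    sku  weight  weight_plus_2
2  C202       1              3
1  B202       8             10
6  E202      25             27
5  E102      35             37

3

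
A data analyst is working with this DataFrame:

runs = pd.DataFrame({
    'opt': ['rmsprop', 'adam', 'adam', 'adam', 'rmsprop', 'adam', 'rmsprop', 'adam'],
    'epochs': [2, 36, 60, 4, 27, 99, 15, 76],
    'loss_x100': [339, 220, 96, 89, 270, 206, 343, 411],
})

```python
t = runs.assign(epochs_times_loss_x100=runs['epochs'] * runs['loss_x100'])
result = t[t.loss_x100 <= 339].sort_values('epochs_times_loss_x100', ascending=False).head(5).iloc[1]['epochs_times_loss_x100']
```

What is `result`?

add column epochs_times_loss_x100 = runs['epochs'] * runs['loss_x100']:
       opt  epochs  loss_x100  epochs_times_loss_x100
0  rmsprop       2        339                     678
1     adam      36        220                    7920
2     adam      60         96                    5760
3     adam       4         89                     356
4  rmsprop      27        270                    7290
5     adam      99        206                   20394
6  rmsprop      15        343                    5145
7     adam      76        411                   31236
filter rows where loss_x100 <= 339:
       opt  epochs  loss_x100  epochs_times_loss_x100
0  rmsprop       2        339                     678
1     adam      36        220                    7920
2     adam      60         96                    5760
3     adam       4         89                     356
4  rmsprop      27        270                    7290
5     adam      99        206                   20394
sort by epochs_times_loss_x100 descending:
       opt  epochs  loss_x100  epochs_times_loss_x100
5     adam      99        206                   20394
1     adam      36        220                    7920
4  rmsprop      27        270                    7290
2     adam      60         96                    5760
0  rmsprop       2        339                     678
3     adam       4         89                     356
take first 5 rows:
       opt  epochs  loss_x100  epochs_times_loss_x100
5     adam      99        206                   20394
1     adam      36        220                    7920
4  rmsprop      27        270                    7290
2     adam      60         96                    5760
0  rmsprop       2        339                     678
Then the value at position 1, column 'epochs_times_loss_x100': 7920

7920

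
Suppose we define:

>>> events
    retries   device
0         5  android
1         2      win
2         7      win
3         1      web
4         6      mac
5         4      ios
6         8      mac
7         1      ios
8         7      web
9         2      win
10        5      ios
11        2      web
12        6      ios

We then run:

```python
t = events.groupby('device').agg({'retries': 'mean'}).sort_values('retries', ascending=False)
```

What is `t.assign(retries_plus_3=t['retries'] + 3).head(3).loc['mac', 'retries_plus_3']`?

10.0

group by device, mean of retries:
          retries
device           
android  5.000000
ios      4.000000
mac      7.000000
web      3.333333
win      3.666667
sort by retries descending:
          retries
device           
mac      7.000000
android  5.000000
ios      4.000000
win      3.666667
web      3.333333
add column retries_plus_3 = t['retries'] + 3:
          retries  retries_plus_3
device                           
mac      7.000000       10.000000
android  5.000000        8.000000
ios      4.000000        7.000000
win      3.666667        6.666667
web      3.333333        6.333333
take first 3 rows:
         retries  retries_plus_3
device                          
mac          7.0            10.0
android      5.0             8.0
ios          4.0             7.0
Reading off the value at row 'mac', column 'retries_plus_3', we get 10.0.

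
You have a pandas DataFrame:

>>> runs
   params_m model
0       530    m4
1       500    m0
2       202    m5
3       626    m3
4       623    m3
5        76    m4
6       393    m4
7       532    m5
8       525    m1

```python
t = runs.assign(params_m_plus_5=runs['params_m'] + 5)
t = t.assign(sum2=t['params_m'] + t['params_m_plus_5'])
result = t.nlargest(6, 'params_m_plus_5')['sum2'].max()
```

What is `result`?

1257

add column params_m_plus_5 = runs['params_m'] + 5:
   params_m model  params_m_plus_5
0       530    m4              535
1       500    m0              505
2       202    m5              207
3       626    m3              631
4       623    m3              628
5        76    m4               81
6       393    m4              398
7       532    m5              537
8       525    m1              530
add column sum2 = t['params_m'] + t['params_m_plus_5']:
   params_m model  params_m_plus_5  sum2
0       530    m4              535  1065
1       500    m0              505  1005
2       202    m5              207   409
3       626    m3              631  1257
4       623    m3              628  1251
5        76    m4               81   157
6       393    m4              398   791
7       532    m5              537  1069
8       525    m1              530  1055
take 6 rows with largest params_m_plus_5:
   params_m model  params_m_plus_5  sum2
3       626    m3              631  1257
4       623    m3              628  1251
7       532    m5              537  1069
0       530    m4              535  1065
8       525    m1              530  1055
1       500    m0              505  1005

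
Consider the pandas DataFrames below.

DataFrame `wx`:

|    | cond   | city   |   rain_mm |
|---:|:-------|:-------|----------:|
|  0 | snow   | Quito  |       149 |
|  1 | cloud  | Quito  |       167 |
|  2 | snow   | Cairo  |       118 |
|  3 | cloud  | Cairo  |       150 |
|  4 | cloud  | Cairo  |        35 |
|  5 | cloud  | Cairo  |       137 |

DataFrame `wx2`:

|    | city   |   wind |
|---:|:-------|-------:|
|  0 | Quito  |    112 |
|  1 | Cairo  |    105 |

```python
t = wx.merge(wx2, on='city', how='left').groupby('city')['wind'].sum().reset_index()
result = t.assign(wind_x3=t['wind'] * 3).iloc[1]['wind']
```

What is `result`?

224

merge on 'city' (how='left') → 6 rows:
    cond   city  rain_mm  wind
0   snow  Quito      149   112
1  cloud  Quito      167   112
2   snow  Cairo      118   105
3  cloud  Cairo      150   105
4  cloud  Cairo       35   105
5  cloud  Cairo      137   105
group by city, sum of wind:
city
Cairo    420
Quito    224
Name: wind, dtype: int64
reset_index():
    city  wind
0  Cairo   420
1  Quito   224
add column wind_x3 = t['wind'] * 3:
    city  wind  wind_x3
0  Cairo   420     1260
1  Quito   224      672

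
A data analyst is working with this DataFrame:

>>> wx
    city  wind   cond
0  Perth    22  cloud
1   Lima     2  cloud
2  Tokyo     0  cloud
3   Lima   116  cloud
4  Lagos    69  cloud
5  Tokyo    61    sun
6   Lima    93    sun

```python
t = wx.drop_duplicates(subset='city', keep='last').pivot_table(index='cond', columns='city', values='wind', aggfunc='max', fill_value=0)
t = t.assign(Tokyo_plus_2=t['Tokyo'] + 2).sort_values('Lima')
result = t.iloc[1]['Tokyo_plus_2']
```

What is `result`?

63

drop duplicate city (keep=last):
    city  wind   cond
0  Perth    22  cloud
4  Lagos    69  cloud
5  Tokyo    61    sun
6   Lima    93    sun
pivot: rows=cond, cols=city, max(wind):
city   Lagos  Lima  Perth  Tokyo
cond                            
cloud     69     0     22      0
sun        0    93      0     61
add column Tokyo_plus_2 = t['Tokyo'] + 2:
city   Lagos  Lima  Perth  Tokyo  Tokyo_plus_2
cond                                          
cloud     69     0     22      0             2
sun        0    93      0     61            63
sort by Lima:
city   Lagos  Lima  Perth  Tokyo  Tokyo_plus_2
cond                                          
cloud     69     0     22      0             2
sun        0    93      0     61            63
So iloc[1]['Tokyo_plus_2'] = 63.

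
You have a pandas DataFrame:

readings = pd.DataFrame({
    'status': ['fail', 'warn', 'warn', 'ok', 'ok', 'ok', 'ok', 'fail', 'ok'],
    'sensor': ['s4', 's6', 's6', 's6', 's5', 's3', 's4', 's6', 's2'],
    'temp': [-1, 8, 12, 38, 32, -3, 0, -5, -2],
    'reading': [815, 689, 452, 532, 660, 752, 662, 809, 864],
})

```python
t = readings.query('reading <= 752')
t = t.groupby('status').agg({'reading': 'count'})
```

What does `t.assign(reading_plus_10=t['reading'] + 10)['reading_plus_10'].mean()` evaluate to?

filter rows where reading <= 752:
  status sensor  temp  reading
1   warn     s6     8      689
2   warn     s6    12      452
3     ok     s6    38      532
4     ok     s5    32      660
5     ok     s3    -3      752
6     ok     s4     0      662
group by status, count of reading:
        reading
status         
ok            4
warn          2
add column reading_plus_10 = t['reading'] + 10:
        reading  reading_plus_10
status                          
ok            4               14
warn          2               12

13.0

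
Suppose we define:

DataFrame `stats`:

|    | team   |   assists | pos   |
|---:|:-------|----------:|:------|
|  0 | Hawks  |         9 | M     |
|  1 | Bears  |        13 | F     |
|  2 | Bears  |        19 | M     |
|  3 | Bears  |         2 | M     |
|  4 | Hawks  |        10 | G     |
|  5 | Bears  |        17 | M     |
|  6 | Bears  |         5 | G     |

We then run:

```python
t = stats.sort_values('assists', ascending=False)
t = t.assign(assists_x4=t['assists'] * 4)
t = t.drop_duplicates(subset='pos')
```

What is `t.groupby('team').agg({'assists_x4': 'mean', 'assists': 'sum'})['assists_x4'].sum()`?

sort by assists descending:
    team  assists pos
2  Bears       19   M
5  Bears       17   M
1  Bears       13   F
4  Hawks       10   G
0  Hawks        9   M
6  Bears        5   G
3  Bears        2   M
add column assists_x4 = t['assists'] * 4:
    team  assists pos  assists_x4
2  Bears       19   M          76
5  Bears       17   M          68
1  Bears       13   F          52
4  Hawks       10   G          40
0  Hawks        9   M          36
6  Bears        5   G          20
3  Bears        2   M           8
drop duplicate pos (keep=first):
    team  assists pos  assists_x4
2  Bears       19   M          76
1  Bears       13   F          52
4  Hawks       10   G          40
group by team: mean(assists_x4), sum(assists):
       assists_x4  assists
team                      
Bears        64.0       32
Hawks        40.0       10

104.0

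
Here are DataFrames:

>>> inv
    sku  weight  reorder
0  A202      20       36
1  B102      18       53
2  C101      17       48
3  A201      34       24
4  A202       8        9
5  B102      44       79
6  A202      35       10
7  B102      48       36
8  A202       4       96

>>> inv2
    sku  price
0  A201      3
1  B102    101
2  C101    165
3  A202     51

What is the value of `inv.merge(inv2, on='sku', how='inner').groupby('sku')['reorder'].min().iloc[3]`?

merge on 'sku' (how='inner') → 9 rows:
    sku  weight  reorder  price
0  A202      20       36     51
1  B102      18       53    101
2  C101      17       48    165
3  A201      34       24      3
4  A202       8        9     51
5  B102      44       79    101
6  A202      35       10     51
7  B102      48       36    101
8  A202       4       96     51
group by sku, min of reorder:
sku
A201    24
A202     9
B102    36
C101    48
Name: reorder, dtype: int64
Reading off the value at position 3, we get 48.

48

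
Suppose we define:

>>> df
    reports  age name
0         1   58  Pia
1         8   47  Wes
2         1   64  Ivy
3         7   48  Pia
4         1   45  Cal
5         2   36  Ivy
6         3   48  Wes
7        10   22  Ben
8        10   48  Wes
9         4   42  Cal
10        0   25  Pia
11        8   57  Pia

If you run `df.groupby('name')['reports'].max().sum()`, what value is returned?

34

group by name, max of reports:
name
Ben    10
Cal     4
Ivy     2
Pia     8
Wes    10
Name: reports, dtype: int64
sum of the resulting series → 34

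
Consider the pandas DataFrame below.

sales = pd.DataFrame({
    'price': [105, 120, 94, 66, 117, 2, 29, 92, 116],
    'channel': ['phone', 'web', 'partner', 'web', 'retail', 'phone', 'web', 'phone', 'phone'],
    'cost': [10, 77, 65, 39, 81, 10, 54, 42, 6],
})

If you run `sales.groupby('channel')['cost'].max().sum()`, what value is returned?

265

group by channel, max of cost:
channel
partner    65
phone      42
retail     81
web        77
Name: cost, dtype: int64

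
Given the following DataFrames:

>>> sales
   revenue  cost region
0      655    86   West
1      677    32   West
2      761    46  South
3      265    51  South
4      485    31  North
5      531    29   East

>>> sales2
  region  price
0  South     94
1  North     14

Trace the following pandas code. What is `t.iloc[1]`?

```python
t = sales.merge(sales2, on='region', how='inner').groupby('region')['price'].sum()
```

merge on 'region' (how='inner') → 3 rows:
   revenue  cost region  price
0      761    46  South     94
1      265    51  South     94
2      485    31  North     14
group by region, sum of price:
region
North     14
South    188
Name: price, dtype: int64
Reading off the value at position 1, we get 188.

188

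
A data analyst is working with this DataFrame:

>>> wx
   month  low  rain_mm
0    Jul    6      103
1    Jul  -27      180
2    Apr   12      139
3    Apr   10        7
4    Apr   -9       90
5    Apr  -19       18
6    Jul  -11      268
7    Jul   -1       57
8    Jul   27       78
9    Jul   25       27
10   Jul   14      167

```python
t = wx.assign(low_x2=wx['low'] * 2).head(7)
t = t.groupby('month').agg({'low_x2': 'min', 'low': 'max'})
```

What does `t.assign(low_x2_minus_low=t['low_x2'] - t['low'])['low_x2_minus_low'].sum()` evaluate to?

-110

add column low_x2 = wx['low'] * 2:
   month  low  rain_mm  low_x2
0    Jul    6      103      12
1    Jul  -27      180     -54
2    Apr   12      139      24
3    Apr   10        7      20
4    Apr   -9       90     -18
5    Apr  -19       18     -38
6    Jul  -11      268     -22
7    Jul   -1       57      -2
8    Jul   27       78      54
9    Jul   25       27      50
10   Jul   14      167      28
take first 7 rows:
  month  low  rain_mm  low_x2
0   Jul    6      103      12
1   Jul  -27      180     -54
2   Apr   12      139      24
3   Apr   10        7      20
4   Apr   -9       90     -18
5   Apr  -19       18     -38
6   Jul  -11      268     -22
group by month: min(low_x2), max(low):
       low_x2  low
month             
Apr       -38   12
Jul       -54    6
add column low_x2_minus_low = t['low_x2'] - t['low']:
       low_x2  low  low_x2_minus_low
month                               
Apr       -38   12               -50
Jul       -54    6               -60
sum of column 'low_x2_minus_low' → -110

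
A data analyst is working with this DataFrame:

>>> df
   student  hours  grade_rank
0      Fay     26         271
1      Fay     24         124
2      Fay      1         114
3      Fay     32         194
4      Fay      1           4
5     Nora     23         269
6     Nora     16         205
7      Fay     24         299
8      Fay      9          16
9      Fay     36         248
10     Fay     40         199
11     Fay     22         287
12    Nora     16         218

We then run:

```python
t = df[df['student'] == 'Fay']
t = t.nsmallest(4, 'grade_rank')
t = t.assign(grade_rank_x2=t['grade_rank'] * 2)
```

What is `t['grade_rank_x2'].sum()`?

filter rows where student == 'Fay':
   student  hours  grade_rank
0      Fay     26         271
1      Fay     24         124
2      Fay      1         114
3      Fay     32         194
4      Fay      1           4
7      Fay     24         299
8      Fay      9          16
9      Fay     36         248
10     Fay     40         199
11     Fay     22         287
take 4 rows with smallest grade_rank:
  student  hours  grade_rank
4     Fay      1           4
8     Fay      9          16
2     Fay      1         114
1     Fay     24         124
add column grade_rank_x2 = t['grade_rank'] * 2:
  student  hours  grade_rank  grade_rank_x2
4     Fay      1           4              8
8     Fay      9          16             32
2     Fay      1         114            228
1     Fay     24         124            248
So sum() = 516.

516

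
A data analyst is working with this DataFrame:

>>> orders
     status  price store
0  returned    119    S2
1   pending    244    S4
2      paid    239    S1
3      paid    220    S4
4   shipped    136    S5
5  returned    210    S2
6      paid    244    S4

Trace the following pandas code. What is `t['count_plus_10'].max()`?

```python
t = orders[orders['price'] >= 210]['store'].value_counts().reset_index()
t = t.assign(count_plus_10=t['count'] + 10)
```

filter rows where price >= 210:
     status  price store
1   pending    244    S4
2      paid    239    S1
3      paid    220    S4
5  returned    210    S2
6      paid    244    S4
value_counts of store:
store
S4    3
S1    1
S2    1
Name: count, dtype: int64
reset_index():
  store  count
0    S4      3
1    S1      1
2    S2      1
add column count_plus_10 = t['count'] + 10:
  store  count  count_plus_10
0    S4      3             13
1    S1      1             11
2    S2      1             11

13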